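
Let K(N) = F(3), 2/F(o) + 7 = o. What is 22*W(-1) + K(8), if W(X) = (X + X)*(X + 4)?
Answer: -265/2 ≈ -132.50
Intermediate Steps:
F(o) = 2/(-7 + o)
K(N) = -½ (K(N) = 2/(-7 + 3) = 2/(-4) = 2*(-¼) = -½)
W(X) = 2*X*(4 + X) (W(X) = (2*X)*(4 + X) = 2*X*(4 + X))
22*W(-1) + K(8) = 22*(2*(-1)*(4 - 1)) - ½ = 22*(2*(-1)*3) - ½ = 22*(-6) - ½ = -132 - ½ = -265/2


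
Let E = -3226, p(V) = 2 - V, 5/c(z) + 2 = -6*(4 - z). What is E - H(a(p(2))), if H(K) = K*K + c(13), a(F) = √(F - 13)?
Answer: -167081/52 ≈ -3213.1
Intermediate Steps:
c(z) = 5/(-26 + 6*z) (c(z) = 5/(-2 - 6*(4 - z)) = 5/(-2 + (-24 + 6*z)) = 5/(-26 + 6*z))
a(F) = √(-13 + F)
H(K) = 5/52 + K² (H(K) = K*K + 5/(2*(-13 + 3*13)) = K² + 5/(2*(-13 + 39)) = K² + (5/2)/26 = K² + (5/2)*(1/26) = K² + 5/52 = 5/52 + K²)
E - H(a(p(2))) = -3226 - (5/52 + (√(-13 + (2 - 1*2)))²) = -3226 - (5/52 + (√(-13 + (2 - 2)))²) = -3226 - (5/52 + (√(-13 + 0))²) = -3226 - (5/52 + (√(-13))²) = -3226 - (5/52 + (I*√13)²) = -3226 - (5/52 - 13) = -3226 - 1*(-671/52) = -3226 + 671/52 = -167081/52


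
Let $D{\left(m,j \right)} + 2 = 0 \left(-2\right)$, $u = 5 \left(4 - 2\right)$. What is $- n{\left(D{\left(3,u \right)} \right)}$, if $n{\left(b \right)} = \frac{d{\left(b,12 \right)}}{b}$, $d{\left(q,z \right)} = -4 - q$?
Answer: $-1$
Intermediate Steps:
$u = 10$ ($u = 5 \cdot 2 = 10$)
$D{\left(m,j \right)} = -2$ ($D{\left(m,j \right)} = -2 + 0 \left(-2\right) = -2 + 0 = -2$)
$n{\left(b \right)} = \frac{-4 - b}{b}$
$- n{\left(D{\left(3,u \right)} \right)} = - \frac{-4 - -2}{-2} = - \frac{\left(-1\right) \left(-4 + 2\right)}{2} = - \frac{\left(-1\right) \left(-2\right)}{2} = \left(-1\right) 1 = -1$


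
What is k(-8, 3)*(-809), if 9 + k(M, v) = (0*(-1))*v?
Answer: 7281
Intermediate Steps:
k(M, v) = -9 (k(M, v) = -9 + (0*(-1))*v = -9 + 0*v = -9 + 0 = -9)
k(-8, 3)*(-809) = -9*(-809) = 7281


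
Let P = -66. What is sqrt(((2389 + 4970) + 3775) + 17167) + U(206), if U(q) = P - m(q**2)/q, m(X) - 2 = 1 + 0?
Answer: -13599/206 + sqrt(28301) ≈ 102.21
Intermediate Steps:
m(X) = 3 (m(X) = 2 + (1 + 0) = 2 + 1 = 3)
U(q) = -66 - 3/q
sqrt(((2389 + 4970) + 3775) + 17167) + U(206) = sqrt(((2389 + 4970) + 3775) + 17167) + (-66 - 3/206) = sqrt((7359 + 3775) + 17167) + (-66 - 3*1/206) = sqrt(11134 + 17167) + (-66 - 3/206) = sqrt(28301) - 13599/206 = -13599/206 + sqrt(28301)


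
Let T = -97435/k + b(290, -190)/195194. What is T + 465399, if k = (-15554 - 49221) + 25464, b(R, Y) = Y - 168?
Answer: 1785575905113159/3836635667 ≈ 4.6540e+5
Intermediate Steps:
b(R, Y) = -168 + Y
k = -39311 (k = -64775 + 25464 = -39311)
T = 9502327026/3836635667 (T = -97435/(-39311) + (-168 - 190)/195194 = -97435*(-1/39311) - 358*1/195194 = 97435/39311 - 179/97597 = 9502327026/3836635667 ≈ 2.4767)
T + 465399 = 9502327026/3836635667 + 465399 = 1785575905113159/3836635667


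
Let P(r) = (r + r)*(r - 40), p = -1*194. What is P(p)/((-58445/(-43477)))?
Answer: 3947363784/58445 ≈ 67540.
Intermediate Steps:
p = -194
P(r) = 2*r*(-40 + r) (P(r) = (2*r)*(-40 + r) = 2*r*(-40 + r))
P(p)/((-58445/(-43477))) = (2*(-194)*(-40 - 194))/((-58445/(-43477))) = (2*(-194)*(-234))/((-58445*(-1/43477))) = 90792/(58445/43477) = 90792*(43477/58445) = 3947363784/58445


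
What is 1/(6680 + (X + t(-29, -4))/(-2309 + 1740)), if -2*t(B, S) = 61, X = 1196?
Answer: 1138/7599509 ≈ 0.00014975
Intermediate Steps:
t(B, S) = -61/2 (t(B, S) = -1/2*61 = -61/2)
1/(6680 + (X + t(-29, -4))/(-2309 + 1740)) = 1/(6680 + (1196 - 61/2)/(-2309 + 1740)) = 1/(6680 + (2331/2)/(-569)) = 1/(6680 + (2331/2)*(-1/569)) = 1/(6680 - 2331/1138) = 1/(7599509/1138) = 1138/7599509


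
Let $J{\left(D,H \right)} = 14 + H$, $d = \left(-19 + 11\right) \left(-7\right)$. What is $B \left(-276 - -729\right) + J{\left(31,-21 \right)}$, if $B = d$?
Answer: $25361$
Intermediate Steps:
$d = 56$ ($d = \left(-8\right) \left(-7\right) = 56$)
$B = 56$
$B \left(-276 - -729\right) + J{\left(31,-21 \right)} = 56 \left(-276 - -729\right) + \left(14 - 21\right) = 56 \left(-276 + 729\right) - 7 = 56 \cdot 453 - 7 = 25368 - 7 = 25361$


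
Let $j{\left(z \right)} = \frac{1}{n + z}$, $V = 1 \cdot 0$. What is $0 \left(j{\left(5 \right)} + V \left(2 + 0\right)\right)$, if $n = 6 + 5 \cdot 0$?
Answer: $0$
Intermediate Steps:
$V = 0$
$n = 6$ ($n = 6 + 0 = 6$)
$j{\left(z \right)} = \frac{1}{6 + z}$
$0 \left(j{\left(5 \right)} + V \left(2 + 0\right)\right) = 0 \left(\frac{1}{6 + 5} + 0 \left(2 + 0\right)\right) = 0 \left(\frac{1}{11} + 0 \cdot 2\right) = 0 \left(\frac{1}{11} + 0\right) = 0 \cdot \frac{1}{11} = 0$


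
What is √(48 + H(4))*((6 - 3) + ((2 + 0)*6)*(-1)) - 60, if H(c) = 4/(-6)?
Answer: -60 - 3*√426 ≈ -121.92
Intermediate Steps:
H(c) = -⅔ (H(c) = 4*(-⅙) = -⅔)
√(48 + H(4))*((6 - 3) + ((2 + 0)*6)*(-1)) - 60 = √(48 - ⅔)*((6 - 3) + ((2 + 0)*6)*(-1)) - 60 = √(142/3)*(3 + (2*6)*(-1)) - 60 = (√426/3)*(3 + 12*(-1)) - 60 = (√426/3)*(3 - 12) - 60 = (√426/3)*(-9) - 60 = -3*√426 - 60 = -60 - 3*√426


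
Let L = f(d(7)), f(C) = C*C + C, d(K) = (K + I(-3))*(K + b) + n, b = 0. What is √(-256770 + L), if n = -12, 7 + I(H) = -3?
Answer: I*√255714 ≈ 505.68*I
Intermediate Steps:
I(H) = -10 (I(H) = -7 - 3 = -10)
d(K) = -12 + K*(-10 + K) (d(K) = (K - 10)*(K + 0) - 12 = (-10 + K)*K - 12 = K*(-10 + K) - 12 = -12 + K*(-10 + K))
f(C) = C + C² (f(C) = C² + C = C + C²)
L = 1056 (L = (-12 + 7² - 10*7)*(1 + (-12 + 7² - 10*7)) = (-12 + 49 - 70)*(1 + (-12 + 49 - 70)) = -33*(1 - 33) = -33*(-32) = 1056)
√(-256770 + L) = √(-256770 + 1056) = √(-255714) = I*√255714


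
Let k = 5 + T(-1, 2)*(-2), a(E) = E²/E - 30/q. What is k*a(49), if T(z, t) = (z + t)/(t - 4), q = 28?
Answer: 2013/7 ≈ 287.57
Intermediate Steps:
T(z, t) = (t + z)/(-4 + t)
a(E) = -15/14 + E (a(E) = E²/E - 30/28 = E - 30*1/28 = E - 15/14 = -15/14 + E)
k = 6 (k = 5 + ((2 - 1)/(-4 + 2))*(-2) = 5 + (1/(-2))*(-2) = 5 - ½*1*(-2) = 5 - ½*(-2) = 5 + 1 = 6)
k*a(49) = 6*(-15/14 + 49) = 6*(671/14) = 2013/7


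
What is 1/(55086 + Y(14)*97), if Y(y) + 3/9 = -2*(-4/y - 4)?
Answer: 21/1173587 ≈ 1.7894e-5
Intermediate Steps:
Y(y) = 23/3 + 8/y (Y(y) = -⅓ - 2*(-4/y - 4) = -⅓ - 2*(-4 - 4/y) = -⅓ + (8 + 8/y) = 23/3 + 8/y)
1/(55086 + Y(14)*97) = 1/(55086 + (23/3 + 8/14)*97) = 1/(55086 + (23/3 + 8*(1/14))*97) = 1/(55086 + (23/3 + 4/7)*97) = 1/(55086 + (173/21)*97) = 1/(55086 + 16781/21) = 1/(1173587/21) = 21/1173587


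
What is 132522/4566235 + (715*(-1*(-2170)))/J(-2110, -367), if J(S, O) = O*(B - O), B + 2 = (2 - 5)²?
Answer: -321206918617/28488740165 ≈ -11.275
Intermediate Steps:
B = 7 (B = -2 + (2 - 5)² = -2 + (-3)² = -2 + 9 = 7)
J(S, O) = O*(7 - O)
132522/4566235 + (715*(-1*(-2170)))/J(-2110, -367) = 132522/4566235 + (715*(-1*(-2170)))/((-367*(7 - 1*(-367)))) = 132522*(1/4566235) + (715*2170)/((-367*(7 + 367))) = 132522/4566235 + 1551550/((-367*374)) = 132522/4566235 + 1551550/(-137258) = 132522/4566235 + 1551550*(-1/137258) = 132522/4566235 - 70525/6239 = -321206918617/28488740165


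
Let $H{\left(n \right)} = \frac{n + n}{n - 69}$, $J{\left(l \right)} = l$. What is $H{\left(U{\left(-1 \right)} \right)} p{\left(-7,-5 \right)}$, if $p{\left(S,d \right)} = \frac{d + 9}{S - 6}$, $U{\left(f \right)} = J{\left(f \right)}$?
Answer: $- \frac{4}{455} \approx -0.0087912$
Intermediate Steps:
$U{\left(f \right)} = f$
$H{\left(n \right)} = \frac{2 n}{-69 + n}$
$p{\left(S,d \right)} = \frac{9 + d}{-6 + S}$
$H{\left(U{\left(-1 \right)} \right)} p{\left(-7,-5 \right)} = 2 \left(-1\right) \frac{1}{-69 - 1} \frac{9 - 5}{-6 - 7} = 2 \left(-1\right) \frac{1}{-70} \frac{1}{-13} \cdot 4 = 2 \left(-1\right) \left(- \frac{1}{70}\right) \left(\left(- \frac{1}{13}\right) 4\right) = \frac{1}{35} \left(- \frac{4}{13}\right) = - \frac{4}{455}$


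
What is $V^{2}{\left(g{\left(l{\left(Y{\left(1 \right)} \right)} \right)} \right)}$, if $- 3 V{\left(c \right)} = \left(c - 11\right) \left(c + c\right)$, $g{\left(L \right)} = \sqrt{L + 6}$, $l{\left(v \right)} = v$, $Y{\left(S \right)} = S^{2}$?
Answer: $\frac{3584}{9} - \frac{616 \sqrt{7}}{9} \approx 217.14$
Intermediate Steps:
$g{\left(L \right)} = \sqrt{6 + L}$
$V{\left(c \right)} = - \frac{2 c \left(-11 + c\right)}{3}$ ($V{\left(c \right)} = - \frac{\left(c - 11\right) \left(c + c\right)}{3} = - \frac{\left(-11 + c\right) 2 c}{3} = - \frac{2 c \left(-11 + c\right)}{3}$)
$V^{2}{\left(g{\left(l{\left(Y{\left(1 \right)} \right)} \right)} \right)} = \left(\frac{2 \sqrt{6 + 1^{2}} \left(11 - \sqrt{6 + 1^{2}}\right)}{3}\right)^{2} = \left(\frac{2 \sqrt{6 + 1} \left(11 - \sqrt{6 + 1}\right)}{3}\right)^{2} = \left(\frac{2 \sqrt{7} \left(11 - \sqrt{7}\right)}{3}\right)^{2} = \frac{28 \left(11 - \sqrt{7}\right)^{2}}{9}$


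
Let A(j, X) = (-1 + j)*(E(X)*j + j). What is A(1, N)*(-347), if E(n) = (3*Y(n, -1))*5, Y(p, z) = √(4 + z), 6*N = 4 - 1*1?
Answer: 0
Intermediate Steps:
N = ½ (N = (4 - 1*1)/6 = (4 - 1)/6 = (⅙)*3 = ½ ≈ 0.50000)
E(n) = 15*√3 (E(n) = (3*√(4 - 1))*5 = (3*√3)*5 = 15*√3)
A(j, X) = (-1 + j)*(j + 15*j*√3) (A(j, X) = (-1 + j)*((15*√3)*j + j) = (-1 + j)*(15*j*√3 + j) = (-1 + j)*(j + 15*j*√3))
A(1, N)*(-347) = (1*(-1 + 1 - 15*√3 + 15*1*√3))*(-347) = (1*(-1 + 1 - 15*√3 + 15*√3))*(-347) = (1*0)*(-347) = 0*(-347) = 0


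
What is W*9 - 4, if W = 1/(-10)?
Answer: -49/10 ≈ -4.9000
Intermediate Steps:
W = -1/10 (W = 1*(-1/10) = -1/10 ≈ -0.10000)
W*9 - 4 = -1/10*9 - 4 = -9/10 - 4 = -49/10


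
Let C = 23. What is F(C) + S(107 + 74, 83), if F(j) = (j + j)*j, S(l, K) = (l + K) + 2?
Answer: 1324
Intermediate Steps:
S(l, K) = 2 + K + l (S(l, K) = (K + l) + 2 = 2 + K + l)
F(j) = 2*j² (F(j) = (2*j)*j = 2*j²)
F(C) + S(107 + 74, 83) = 2*23² + (2 + 83 + (107 + 74)) = 2*529 + (2 + 83 + 181) = 1058 + 266 = 1324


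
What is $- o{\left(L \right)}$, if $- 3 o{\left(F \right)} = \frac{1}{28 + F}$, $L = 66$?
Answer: $\frac{1}{282} \approx 0.0035461$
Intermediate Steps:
$o{\left(F \right)} = - \frac{1}{3 \left(28 + F\right)}$
$- o{\left(L \right)} = - \frac{-1}{84 + 3 \cdot 66} = - \frac{-1}{84 + 198} = - \frac{-1}{282} = \left(-1\right) \left(- \frac{1}{282}\right) = \frac{1}{282}$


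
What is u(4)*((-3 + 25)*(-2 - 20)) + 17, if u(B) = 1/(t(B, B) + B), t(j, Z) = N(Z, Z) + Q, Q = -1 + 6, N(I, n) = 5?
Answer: -123/7 ≈ -17.571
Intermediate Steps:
Q = 5
t(j, Z) = 10 (t(j, Z) = 5 + 5 = 10)
u(B) = 1/(10 + B)
u(4)*((-3 + 25)*(-2 - 20)) + 17 = ((-3 + 25)*(-2 - 20))/(10 + 4) + 17 = (22*(-22))/14 + 17 = (1/14)*(-484) + 17 = -242/7 + 17 = -123/7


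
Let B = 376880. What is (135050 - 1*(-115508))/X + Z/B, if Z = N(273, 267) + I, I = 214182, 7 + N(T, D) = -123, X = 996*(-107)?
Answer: -4476146831/2510303460 ≈ -1.7831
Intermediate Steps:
X = -106572
N(T, D) = -130 (N(T, D) = -7 - 123 = -130)
Z = 214052 (Z = -130 + 214182 = 214052)
(135050 - 1*(-115508))/X + Z/B = (135050 - 1*(-115508))/(-106572) + 214052/376880 = (135050 + 115508)*(-1/106572) + 214052*(1/376880) = 250558*(-1/106572) + 53513/94220 = -125279/53286 + 53513/94220 = -4476146831/2510303460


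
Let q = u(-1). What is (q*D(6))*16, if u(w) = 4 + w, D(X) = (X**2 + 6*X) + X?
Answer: 3744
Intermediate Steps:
D(X) = X**2 + 7*X
q = 3 (q = 4 - 1 = 3)
(q*D(6))*16 = (3*(6*(7 + 6)))*16 = (3*(6*13))*16 = (3*78)*16 = 234*16 = 3744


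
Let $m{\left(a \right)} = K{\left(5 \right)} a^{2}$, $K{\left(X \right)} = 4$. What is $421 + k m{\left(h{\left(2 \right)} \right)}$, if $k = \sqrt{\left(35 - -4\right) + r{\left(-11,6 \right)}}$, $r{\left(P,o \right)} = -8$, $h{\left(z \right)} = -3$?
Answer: $421 + 36 \sqrt{31} \approx 621.44$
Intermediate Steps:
$m{\left(a \right)} = 4 a^{2}$
$k = \sqrt{31}$ ($k = \sqrt{\left(35 - -4\right) - 8} = \sqrt{\left(35 + 4\right) - 8} = \sqrt{39 - 8} = \sqrt{31} \approx 5.5678$)
$421 + k m{\left(h{\left(2 \right)} \right)} = 421 + \sqrt{31} \cdot 4 \left(-3\right)^{2} = 421 + \sqrt{31} \cdot 4 \cdot 9 = 421 + \sqrt{31} \cdot 36 = 421 + 36 \sqrt{31}$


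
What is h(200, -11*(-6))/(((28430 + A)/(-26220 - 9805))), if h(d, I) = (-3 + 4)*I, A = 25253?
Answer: -2377650/53683 ≈ -44.291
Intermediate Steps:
h(d, I) = I (h(d, I) = 1*I = I)
h(200, -11*(-6))/(((28430 + A)/(-26220 - 9805))) = (-11*(-6))/(((28430 + 25253)/(-26220 - 9805))) = 66/((53683/(-36025))) = 66/((53683*(-1/36025))) = 66/(-53683/36025) = 66*(-36025/53683) = -2377650/53683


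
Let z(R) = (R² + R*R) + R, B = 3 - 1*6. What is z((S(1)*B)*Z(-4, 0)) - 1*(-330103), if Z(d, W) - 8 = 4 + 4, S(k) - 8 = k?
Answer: 702919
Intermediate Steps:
S(k) = 8 + k
B = -3 (B = 3 - 6 = -3)
Z(d, W) = 16 (Z(d, W) = 8 + (4 + 4) = 8 + 8 = 16)
z(R) = R + 2*R² (z(R) = (R² + R²) + R = 2*R² + R = R + 2*R²)
z((S(1)*B)*Z(-4, 0)) - 1*(-330103) = (((8 + 1)*(-3))*16)*(1 + 2*(((8 + 1)*(-3))*16)) - 1*(-330103) = ((9*(-3))*16)*(1 + 2*((9*(-3))*16)) + 330103 = (-27*16)*(1 + 2*(-27*16)) + 330103 = -432*(1 + 2*(-432)) + 330103 = -432*(1 - 864) + 330103 = -432*(-863) + 330103 = 372816 + 330103 = 702919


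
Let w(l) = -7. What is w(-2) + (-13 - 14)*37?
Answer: -1006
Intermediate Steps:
w(-2) + (-13 - 14)*37 = -7 + (-13 - 14)*37 = -7 - 27*37 = -7 - 999 = -1006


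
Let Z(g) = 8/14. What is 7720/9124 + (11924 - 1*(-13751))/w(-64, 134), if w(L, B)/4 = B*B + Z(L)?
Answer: 1380325845/1146850304 ≈ 1.2036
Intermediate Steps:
Z(g) = 4/7 (Z(g) = 8*(1/14) = 4/7)
w(L, B) = 16/7 + 4*B² (w(L, B) = 4*(B*B + 4/7) = 4*(B² + 4/7) = 4*(4/7 + B²) = 16/7 + 4*B²)
7720/9124 + (11924 - 1*(-13751))/w(-64, 134) = 7720/9124 + (11924 - 1*(-13751))/(16/7 + 4*134²) = 7720*(1/9124) + (11924 + 13751)/(16/7 + 4*17956) = 1930/2281 + 25675/(16/7 + 71824) = 1930/2281 + 25675/(502784/7) = 1930/2281 + 25675*(7/502784) = 1930/2281 + 179725/502784 = 1380325845/1146850304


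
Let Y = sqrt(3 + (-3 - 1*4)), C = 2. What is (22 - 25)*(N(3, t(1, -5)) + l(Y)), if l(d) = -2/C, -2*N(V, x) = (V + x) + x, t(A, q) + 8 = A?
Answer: -27/2 ≈ -13.500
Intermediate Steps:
t(A, q) = -8 + A
N(V, x) = -x - V/2 (N(V, x) = -((V + x) + x)/2 = -(V + 2*x)/2 = -x - V/2)
Y = 2*I (Y = sqrt(3 + (-3 - 4)) = sqrt(3 - 7) = sqrt(-4) = 2*I ≈ 2.0*I)
l(d) = -1 (l(d) = -2/2 = -2*1/2 = -1)
(22 - 25)*(N(3, t(1, -5)) + l(Y)) = (22 - 25)*((-(-8 + 1) - 1/2*3) - 1) = -3*((-1*(-7) - 3/2) - 1) = -3*((7 - 3/2) - 1) = -3*(11/2 - 1) = -3*9/2 = -27/2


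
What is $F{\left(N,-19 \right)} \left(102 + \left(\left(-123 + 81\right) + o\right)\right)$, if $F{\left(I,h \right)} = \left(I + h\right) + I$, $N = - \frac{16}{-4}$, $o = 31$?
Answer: $-1001$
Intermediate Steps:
$N = 4$ ($N = \left(-16\right) \left(- \frac{1}{4}\right) = 4$)
$F{\left(I,h \right)} = h + 2 I$
$F{\left(N,-19 \right)} \left(102 + \left(\left(-123 + 81\right) + o\right)\right) = \left(-19 + 2 \cdot 4\right) \left(102 + \left(\left(-123 + 81\right) + 31\right)\right) = \left(-19 + 8\right) \left(102 + \left(-42 + 31\right)\right) = - 11 \left(102 - 11\right) = \left(-11\right) 91 = -1001$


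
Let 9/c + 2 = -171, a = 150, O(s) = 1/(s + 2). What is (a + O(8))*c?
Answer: -13509/1730 ≈ -7.8087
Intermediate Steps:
O(s) = 1/(2 + s)
c = -9/173 (c = 9/(-2 - 171) = 9/(-173) = 9*(-1/173) = -9/173 ≈ -0.052023)
(a + O(8))*c = (150 + 1/(2 + 8))*(-9/173) = (150 + 1/10)*(-9/173) = (150 + ⅒)*(-9/173) = (1501/10)*(-9/173) = -13509/1730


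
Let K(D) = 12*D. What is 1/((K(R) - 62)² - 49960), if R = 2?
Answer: -1/48516 ≈ -2.0612e-5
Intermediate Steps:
1/((K(R) - 62)² - 49960) = 1/((12*2 - 62)² - 49960) = 1/((24 - 62)² - 49960) = 1/((-38)² - 49960) = 1/(1444 - 49960) = 1/(-48516) = -1/48516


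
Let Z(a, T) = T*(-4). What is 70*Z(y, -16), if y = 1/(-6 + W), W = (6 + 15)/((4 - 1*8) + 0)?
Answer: 4480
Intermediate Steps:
W = -21/4 (W = 21/((4 - 8) + 0) = 21/(-4 + 0) = 21/(-4) = 21*(-¼) = -21/4 ≈ -5.2500)
y = -4/45 (y = 1/(-6 - 21/4) = 1/(-45/4) = -4/45 ≈ -0.088889)
Z(a, T) = -4*T
70*Z(y, -16) = 70*(-4*(-16)) = 70*64 = 4480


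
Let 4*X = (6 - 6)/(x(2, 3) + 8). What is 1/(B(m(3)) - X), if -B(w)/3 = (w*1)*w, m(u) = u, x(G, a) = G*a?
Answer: -1/27 ≈ -0.037037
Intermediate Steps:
B(w) = -3*w² (B(w) = -3*w*1*w = -3*w*w = -3*w²)
X = 0 (X = ((6 - 6)/(2*3 + 8))/4 = (0/(6 + 8))/4 = (0/14)/4 = (0*(1/14))/4 = (¼)*0 = 0)
1/(B(m(3)) - X) = 1/(-3*3² - 1*0) = 1/(-3*9 + 0) = 1/(-27 + 0) = 1/(-27) = -1/27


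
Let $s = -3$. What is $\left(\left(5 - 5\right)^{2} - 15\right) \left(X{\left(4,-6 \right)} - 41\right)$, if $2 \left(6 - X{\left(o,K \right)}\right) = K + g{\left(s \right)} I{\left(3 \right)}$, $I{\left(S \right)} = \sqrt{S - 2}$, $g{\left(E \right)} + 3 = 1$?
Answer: $465$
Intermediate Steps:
$g{\left(E \right)} = -2$ ($g{\left(E \right)} = -3 + 1 = -2$)
$I{\left(S \right)} = \sqrt{-2 + S}$
$X{\left(o,K \right)} = 7 - \frac{K}{2}$ ($X{\left(o,K \right)} = 6 - \frac{K - 2 \sqrt{-2 + 3}}{2} = 6 - \frac{K - 2 \sqrt{1}}{2} = 6 - \frac{K - 2}{2} = 6 - \frac{-2 + K}{2} = 6 - \left(-1 + \frac{K}{2}\right) = 7 - \frac{K}{2}$)
$\left(\left(5 - 5\right)^{2} - 15\right) \left(X{\left(4,-6 \right)} - 41\right) = \left(\left(5 - 5\right)^{2} - 15\right) \left(\left(7 - -3\right) - 41\right) = \left(0^{2} - 15\right) \left(\left(7 + 3\right) - 41\right) = \left(0 - 15\right) \left(10 - 41\right) = \left(-15\right) \left(-31\right) = 465$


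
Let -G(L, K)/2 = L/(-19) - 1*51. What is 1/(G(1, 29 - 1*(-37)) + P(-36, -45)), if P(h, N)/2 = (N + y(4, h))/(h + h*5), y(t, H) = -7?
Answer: 513/52627 ≈ 0.0097478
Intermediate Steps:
G(L, K) = 102 + 2*L/19 (G(L, K) = -2*(L/(-19) - 1*51) = -2*(L*(-1/19) - 51) = -2*(-L/19 - 51) = -2*(-51 - L/19) = 102 + 2*L/19)
P(h, N) = (-7 + N)/(3*h) (P(h, N) = 2*((N - 7)/(h + h*5)) = 2*((-7 + N)/(h + 5*h)) = 2*((-7 + N)/((6*h))) = 2*((-7 + N)*(1/(6*h))) = 2*((-7 + N)/(6*h)) = (-7 + N)/(3*h))
1/(G(1, 29 - 1*(-37)) + P(-36, -45)) = 1/((102 + (2/19)*1) + (⅓)*(-7 - 45)/(-36)) = 1/((102 + 2/19) + (⅓)*(-1/36)*(-52)) = 1/(1940/19 + 13/27) = 1/(52627/513) = 513/52627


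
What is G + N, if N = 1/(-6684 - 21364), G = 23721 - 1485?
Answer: 623675327/28048 ≈ 22236.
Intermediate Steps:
G = 22236
N = -1/28048 (N = 1/(-28048) = -1/28048 ≈ -3.5653e-5)
G + N = 22236 - 1/28048 = 623675327/28048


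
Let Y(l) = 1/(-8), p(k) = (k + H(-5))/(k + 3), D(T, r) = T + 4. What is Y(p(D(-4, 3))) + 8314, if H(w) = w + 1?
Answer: 66511/8 ≈ 8313.9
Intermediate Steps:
D(T, r) = 4 + T
H(w) = 1 + w
p(k) = (-4 + k)/(3 + k) (p(k) = (k + (1 - 5))/(k + 3) = (k - 4)/(3 + k) = (-4 + k)/(3 + k))
Y(l) = -⅛
Y(p(D(-4, 3))) + 8314 = -⅛ + 8314 = 66511/8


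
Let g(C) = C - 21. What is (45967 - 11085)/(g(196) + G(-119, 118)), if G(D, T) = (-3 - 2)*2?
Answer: 34882/165 ≈ 211.41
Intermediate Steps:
g(C) = -21 + C
G(D, T) = -10 (G(D, T) = -5*2 = -10)
(45967 - 11085)/(g(196) + G(-119, 118)) = (45967 - 11085)/((-21 + 196) - 10) = 34882/(175 - 10) = 34882/165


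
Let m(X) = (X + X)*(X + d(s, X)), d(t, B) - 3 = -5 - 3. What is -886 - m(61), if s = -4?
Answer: -7718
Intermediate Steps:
d(t, B) = -5 (d(t, B) = 3 + (-5 - 3) = 3 - 8 = -5)
m(X) = 2*X*(-5 + X) (m(X) = (X + X)*(X - 5) = (2*X)*(-5 + X) = 2*X*(-5 + X))
-886 - m(61) = -886 - 2*61*(-5 + 61) = -886 - 2*61*56 = -886 - 1*6832 = -886 - 6832 = -7718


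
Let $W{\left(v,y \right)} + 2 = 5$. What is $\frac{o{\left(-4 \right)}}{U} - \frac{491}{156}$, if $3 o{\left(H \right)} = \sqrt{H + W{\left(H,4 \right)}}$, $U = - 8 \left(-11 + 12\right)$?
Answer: $- \frac{491}{156} - \frac{i}{24} \approx -3.1474 - 0.041667 i$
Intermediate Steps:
$U = -8$ ($U = \left(-8\right) 1 = -8$)
$W{\left(v,y \right)} = 3$ ($W{\left(v,y \right)} = -2 + 5 = 3$)
$o{\left(H \right)} = \frac{\sqrt{3 + H}}{3}$ ($o{\left(H \right)} = \frac{\sqrt{H + 3}}{3} = \frac{\sqrt{3 + H}}{3}$)
$\frac{o{\left(-4 \right)}}{U} - \frac{491}{156} = \frac{\frac{1}{3} \sqrt{3 - 4}}{-8} - \frac{491}{156} = \frac{\sqrt{-1}}{3} \left(- \frac{1}{8}\right) - \frac{491}{156} = \frac{i}{3} \left(- \frac{1}{8}\right) - \frac{491}{156} = - \frac{i}{24} - \frac{491}{156} = - \frac{491}{156} - \frac{i}{24}$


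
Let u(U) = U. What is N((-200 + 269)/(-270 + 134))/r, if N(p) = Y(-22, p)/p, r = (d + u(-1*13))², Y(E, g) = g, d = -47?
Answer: 1/3600 ≈ 0.00027778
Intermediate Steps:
r = 3600 (r = (-47 - 1*13)² = (-47 - 13)² = (-60)² = 3600)
N(p) = 1 (N(p) = p/p = 1)
N((-200 + 269)/(-270 + 134))/r = 1/3600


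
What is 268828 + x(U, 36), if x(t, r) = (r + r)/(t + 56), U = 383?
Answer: 118015564/439 ≈ 2.6883e+5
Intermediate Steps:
x(t, r) = 2*r/(56 + t) (x(t, r) = (2*r)/(56 + t) = 2*r/(56 + t))
268828 + x(U, 36) = 268828 + 2*36/(56 + 383) = 268828 + 2*36/439 = 268828 + 2*36*(1/439) = 268828 + 72/439 = 118015564/439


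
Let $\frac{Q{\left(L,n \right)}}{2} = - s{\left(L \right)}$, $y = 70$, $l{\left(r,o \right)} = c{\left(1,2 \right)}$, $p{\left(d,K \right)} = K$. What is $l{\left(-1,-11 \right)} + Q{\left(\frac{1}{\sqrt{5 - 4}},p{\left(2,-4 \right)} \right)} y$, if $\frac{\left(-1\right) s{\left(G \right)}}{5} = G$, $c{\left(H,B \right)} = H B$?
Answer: $702$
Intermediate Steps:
$c{\left(H,B \right)} = B H$
$l{\left(r,o \right)} = 2$ ($l{\left(r,o \right)} = 2 \cdot 1 = 2$)
$s{\left(G \right)} = - 5 G$
$Q{\left(L,n \right)} = 10 L$ ($Q{\left(L,n \right)} = 2 \left(- \left(-5\right) L\right) = 2 \cdot 5 L = 10 L$)
$l{\left(-1,-11 \right)} + Q{\left(\frac{1}{\sqrt{5 - 4}},p{\left(2,-4 \right)} \right)} y = 2 + \frac{10}{\sqrt{5 - 4}} \cdot 70 = 2 + \frac{10}{\sqrt{1}} \cdot 70 = 2 + \frac{10}{1} \cdot 70 = 2 + 10 \cdot 1 \cdot 70 = 2 + 10 \cdot 70 = 2 + 700 = 702$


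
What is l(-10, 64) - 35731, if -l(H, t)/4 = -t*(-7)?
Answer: -37523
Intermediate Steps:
l(H, t) = -28*t (l(H, t) = -4*(-t)*(-7) = -28*t)
l(-10, 64) - 35731 = -28*64 - 35731 = -1792 - 35731 = -37523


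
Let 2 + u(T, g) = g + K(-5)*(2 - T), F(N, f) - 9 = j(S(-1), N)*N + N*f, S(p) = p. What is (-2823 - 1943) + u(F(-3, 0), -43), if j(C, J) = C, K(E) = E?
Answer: -4761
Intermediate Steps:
F(N, f) = 9 - N + N*f (F(N, f) = 9 + (-N + N*f) = 9 - N + N*f)
u(T, g) = -12 + g + 5*T (u(T, g) = -2 + (g - 5*(2 - T)) = -2 + (g + (-10 + 5*T)) = -2 + (-10 + g + 5*T) = -12 + g + 5*T)
(-2823 - 1943) + u(F(-3, 0), -43) = (-2823 - 1943) + (-12 - 43 + 5*(9 - 1*(-3) - 3*0)) = -4766 + (-12 - 43 + 5*(9 + 3 + 0)) = -4766 + (-12 - 43 + 5*12) = -4766 + (-12 - 43 + 60) = -4766 + 5 = -4761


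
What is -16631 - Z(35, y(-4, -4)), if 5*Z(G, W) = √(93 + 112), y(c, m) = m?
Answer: -16631 - √205/5 ≈ -16634.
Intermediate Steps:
Z(G, W) = √205/5 (Z(G, W) = √(93 + 112)/5 = √205/5)
-16631 - Z(35, y(-4, -4)) = -16631 - √205/5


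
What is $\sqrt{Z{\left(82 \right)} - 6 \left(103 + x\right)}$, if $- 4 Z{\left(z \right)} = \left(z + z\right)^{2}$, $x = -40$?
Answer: $i \sqrt{7102} \approx 84.273 i$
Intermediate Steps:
$Z{\left(z \right)} = - z^{2}$ ($Z{\left(z \right)} = - \frac{\left(z + z\right)^{2}}{4} = - \frac{\left(2 z\right)^{2}}{4} = - \frac{4 z^{2}}{4} = - z^{2}$)
$\sqrt{Z{\left(82 \right)} - 6 \left(103 + x\right)} = \sqrt{- 82^{2} - 6 \left(103 - 40\right)} = \sqrt{\left(-1\right) 6724 - 378} = \sqrt{-6724 - 378} = \sqrt{-7102} = i \sqrt{7102}$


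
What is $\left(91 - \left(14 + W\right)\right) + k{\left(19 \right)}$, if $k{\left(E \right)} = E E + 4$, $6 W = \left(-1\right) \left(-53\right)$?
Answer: $\frac{2599}{6} \approx 433.17$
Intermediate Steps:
$W = \frac{53}{6}$ ($W = \frac{\left(-1\right) \left(-53\right)}{6} = \frac{1}{6} \cdot 53 = \frac{53}{6} \approx 8.8333$)
$k{\left(E \right)} = 4 + E^{2}$ ($k{\left(E \right)} = E^{2} + 4 = 4 + E^{2}$)
$\left(91 - \left(14 + W\right)\right) + k{\left(19 \right)} = \left(91 - \frac{137}{6}\right) + \left(4 + 19^{2}\right) = \left(91 - \frac{137}{6}\right) + \left(4 + 361\right) = \left(91 - \frac{137}{6}\right) + 365 = \frac{409}{6} + 365 = \frac{2599}{6}$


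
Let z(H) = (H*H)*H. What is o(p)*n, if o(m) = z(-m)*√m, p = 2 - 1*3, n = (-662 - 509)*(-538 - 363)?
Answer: 1055071*I ≈ 1.0551e+6*I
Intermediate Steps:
n = 1055071 (n = -1171*(-901) = 1055071)
z(H) = H³ (z(H) = H²*H = H³)
p = -1 (p = 2 - 3 = -1)
o(m) = -m^(7/2) (o(m) = (-m)³*√m = (-m³)*√m = -m^(7/2))
o(p)*n = -(-1)^(7/2)*1055071 = -(-1)*I*1055071 = I*1055071 = 1055071*I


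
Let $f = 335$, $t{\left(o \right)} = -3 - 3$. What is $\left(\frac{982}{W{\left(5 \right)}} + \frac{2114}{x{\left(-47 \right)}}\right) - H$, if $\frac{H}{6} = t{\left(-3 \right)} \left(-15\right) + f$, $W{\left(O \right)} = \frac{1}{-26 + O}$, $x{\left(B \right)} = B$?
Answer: $- \frac{1091198}{47} \approx -23217.0$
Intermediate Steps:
$t{\left(o \right)} = -6$ ($t{\left(o \right)} = -3 - 3 = -6$)
$H = 2550$ ($H = 6 \left(\left(-6\right) \left(-15\right) + 335\right) = 6 \left(90 + 335\right) = 6 \cdot 425 = 2550$)
$\left(\frac{982}{W{\left(5 \right)}} + \frac{2114}{x{\left(-47 \right)}}\right) - H = \left(\frac{982}{\frac{1}{-26 + 5}} + \frac{2114}{-47}\right) - 2550 = \left(\frac{982}{\frac{1}{-21}} + 2114 \left(- \frac{1}{47}\right)\right) - 2550 = \left(\frac{982}{- \frac{1}{21}} - \frac{2114}{47}\right) - 2550 = \left(982 \left(-21\right) - \frac{2114}{47}\right) - 2550 = \left(-20622 - \frac{2114}{47}\right) - 2550 = - \frac{971348}{47} - 2550 = - \frac{1091198}{47}$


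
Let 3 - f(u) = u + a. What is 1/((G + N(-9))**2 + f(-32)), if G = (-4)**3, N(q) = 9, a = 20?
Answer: 1/3040 ≈ 0.00032895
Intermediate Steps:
f(u) = -17 - u (f(u) = 3 - (u + 20) = 3 - (20 + u) = 3 + (-20 - u) = -17 - u)
G = -64
1/((G + N(-9))**2 + f(-32)) = 1/((-64 + 9)**2 + (-17 - 1*(-32))) = 1/((-55)**2 + (-17 + 32)) = 1/(3025 + 15) = 1/3040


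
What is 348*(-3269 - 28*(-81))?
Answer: -348348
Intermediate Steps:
348*(-3269 - 28*(-81)) = 348*(-3269 + 2268) = 348*(-1001) = -348348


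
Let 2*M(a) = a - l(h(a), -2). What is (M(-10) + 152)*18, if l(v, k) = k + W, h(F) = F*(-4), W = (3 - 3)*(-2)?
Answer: 2664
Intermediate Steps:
W = 0 (W = 0*(-2) = 0)
h(F) = -4*F
l(v, k) = k (l(v, k) = k + 0 = k)
M(a) = 1 + a/2 (M(a) = (a - 1*(-2))/2 = (a + 2)/2 = (2 + a)/2 = 1 + a/2)
(M(-10) + 152)*18 = ((1 + (½)*(-10)) + 152)*18 = ((1 - 5) + 152)*18 = (-4 + 152)*18 = 148*18 = 2664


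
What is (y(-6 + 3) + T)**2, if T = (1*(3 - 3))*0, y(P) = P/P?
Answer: 1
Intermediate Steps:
y(P) = 1
T = 0 (T = (1*0)*0 = 0*0 = 0)
(y(-6 + 3) + T)**2 = (1 + 0)**2 = 1**2 = 1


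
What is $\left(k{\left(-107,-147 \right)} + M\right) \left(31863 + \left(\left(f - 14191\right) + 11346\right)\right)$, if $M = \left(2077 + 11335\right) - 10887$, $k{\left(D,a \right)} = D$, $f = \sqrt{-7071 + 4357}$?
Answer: $70165524 + 2418 i \sqrt{2714} \approx 7.0166 \cdot 10^{7} + 1.2597 \cdot 10^{5} i$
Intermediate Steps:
$f = i \sqrt{2714}$ ($f = \sqrt{-2714} = i \sqrt{2714} \approx 52.096 i$)
$M = 2525$ ($M = 13412 - 10887 = 2525$)
$\left(k{\left(-107,-147 \right)} + M\right) \left(31863 + \left(\left(f - 14191\right) + 11346\right)\right) = \left(-107 + 2525\right) \left(31863 + \left(\left(i \sqrt{2714} - 14191\right) + 11346\right)\right) = 2418 \left(31863 + \left(\left(-14191 + i \sqrt{2714}\right) + 11346\right)\right) = 2418 \left(31863 - \left(2845 - i \sqrt{2714}\right)\right) = 2418 \left(29018 + i \sqrt{2714}\right) = 70165524 + 2418 i \sqrt{2714}$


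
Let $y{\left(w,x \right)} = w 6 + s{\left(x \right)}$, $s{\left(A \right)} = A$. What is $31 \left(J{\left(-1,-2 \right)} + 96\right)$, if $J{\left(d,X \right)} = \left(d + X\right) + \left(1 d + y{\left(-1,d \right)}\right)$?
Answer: $2635$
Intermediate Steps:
$y{\left(w,x \right)} = x + 6 w$ ($y{\left(w,x \right)} = w 6 + x = 6 w + x = x + 6 w$)
$J{\left(d,X \right)} = -6 + X + 3 d$ ($J{\left(d,X \right)} = \left(d + X\right) + \left(1 d + \left(d + 6 \left(-1\right)\right)\right) = \left(X + d\right) + \left(d + \left(d - 6\right)\right) = \left(X + d\right) + \left(d + \left(-6 + d\right)\right) = \left(X + d\right) + \left(-6 + 2 d\right) = -6 + X + 3 d$)
$31 \left(J{\left(-1,-2 \right)} + 96\right) = 31 \left(\left(-6 - 2 + 3 \left(-1\right)\right) + 96\right) = 31 \left(\left(-6 - 2 - 3\right) + 96\right) = 31 \left(-11 + 96\right) = 31 \cdot 85 = 2635$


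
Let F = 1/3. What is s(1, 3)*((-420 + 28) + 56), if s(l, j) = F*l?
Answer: -112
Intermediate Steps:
F = 1/3 (F = 1*(1/3) = 1/3 ≈ 0.33333)
s(l, j) = l/3
s(1, 3)*((-420 + 28) + 56) = ((1/3)*1)*((-420 + 28) + 56) = (-392 + 56)/3 = (1/3)*(-336) = -112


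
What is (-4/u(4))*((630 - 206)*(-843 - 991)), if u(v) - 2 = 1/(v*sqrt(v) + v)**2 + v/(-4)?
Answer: 447906816/145 ≈ 3.0890e+6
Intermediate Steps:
u(v) = 2 + (v + v**(3/2))**(-2) - v/4 (u(v) = 2 + (1/(v*sqrt(v) + v)**2 + v/(-4)) = 2 + (1/(v**(3/2) + v)**2 + v*(-1/4)) = 2 + (1/(v + v**(3/2))**2 - v/4) = 2 + ((v + v**(3/2))**(-2) - v/4) = 2 + (v + v**(3/2))**(-2) - v/4)
(-4/u(4))*((630 - 206)*(-843 - 991)) = (-4/(2 + (4 + 4**(3/2))**(-2) - 1/4*4))*((630 - 206)*(-843 - 991)) = (-4/(2 + (4 + 8)**(-2) - 1))*(424*(-1834)) = -4/(2 + 12**(-2) - 1)*(-777616) = -4/(2 + 1/144 - 1)*(-777616) = -4/145/144*(-777616) = -4*144/145*(-777616) = -576/145*(-777616) = 447906816/145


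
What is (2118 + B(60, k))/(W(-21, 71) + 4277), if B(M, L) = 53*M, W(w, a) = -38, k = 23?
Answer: 1766/1413 ≈ 1.2498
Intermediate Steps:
(2118 + B(60, k))/(W(-21, 71) + 4277) = (2118 + 53*60)/(-38 + 4277) = (2118 + 3180)/4239 = 5298*(1/4239) = 1766/1413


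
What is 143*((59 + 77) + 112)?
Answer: 35464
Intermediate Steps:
143*((59 + 77) + 112) = 143*(136 + 112) = 143*248 = 35464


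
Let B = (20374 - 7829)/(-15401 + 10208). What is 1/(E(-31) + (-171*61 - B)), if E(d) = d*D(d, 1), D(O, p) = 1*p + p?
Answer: -5193/54477604 ≈ -9.5324e-5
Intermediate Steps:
D(O, p) = 2*p (D(O, p) = p + p = 2*p)
B = -12545/5193 (B = 12545/(-5193) = 12545*(-1/5193) = -12545/5193 ≈ -2.4158)
E(d) = 2*d (E(d) = d*(2*1) = d*2 = 2*d)
1/(E(-31) + (-171*61 - B)) = 1/(2*(-31) + (-171*61 - 1*(-12545/5193))) = 1/(-62 + (-10431 + 12545/5193)) = 1/(-62 - 54155638/5193) = 1/(-54477604/5193) = -5193/54477604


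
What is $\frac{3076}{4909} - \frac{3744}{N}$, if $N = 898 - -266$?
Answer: $- \frac{1233236}{476173} \approx -2.5899$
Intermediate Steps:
$N = 1164$ ($N = 898 + 266 = 1164$)
$\frac{3076}{4909} - \frac{3744}{N} = \frac{3076}{4909} - \frac{3744}{1164} = 3076 \cdot \frac{1}{4909} - \frac{312}{97} = \frac{3076}{4909} - \frac{312}{97} = - \frac{1233236}{476173}$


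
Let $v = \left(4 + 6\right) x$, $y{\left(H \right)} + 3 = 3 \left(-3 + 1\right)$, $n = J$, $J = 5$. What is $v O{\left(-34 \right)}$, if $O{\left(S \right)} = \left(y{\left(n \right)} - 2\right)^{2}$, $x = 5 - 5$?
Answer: $0$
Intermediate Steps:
$n = 5$
$y{\left(H \right)} = -9$ ($y{\left(H \right)} = -3 + 3 \left(-3 + 1\right) = -3 + 3 \left(-2\right) = -3 - 6 = -9$)
$x = 0$
$O{\left(S \right)} = 121$ ($O{\left(S \right)} = \left(-9 - 2\right)^{2} = \left(-11\right)^{2} = 121$)
$v = 0$ ($v = \left(4 + 6\right) 0 = 10 \cdot 0 = 0$)
$v O{\left(-34 \right)} = 0 \cdot 121 = 0$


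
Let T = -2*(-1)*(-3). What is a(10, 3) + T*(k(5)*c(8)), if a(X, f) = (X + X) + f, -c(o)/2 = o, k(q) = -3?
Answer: -265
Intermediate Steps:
c(o) = -2*o
a(X, f) = f + 2*X (a(X, f) = 2*X + f = f + 2*X)
T = -6 (T = 2*(-3) = -6)
a(10, 3) + T*(k(5)*c(8)) = (3 + 2*10) - (-18)*(-2*8) = (3 + 20) - (-18)*(-16) = 23 - 6*48 = 23 - 288 = -265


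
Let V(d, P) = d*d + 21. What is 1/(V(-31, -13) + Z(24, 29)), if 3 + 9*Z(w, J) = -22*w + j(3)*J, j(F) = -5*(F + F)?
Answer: 3/2479 ≈ 0.0012102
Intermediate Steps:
V(d, P) = 21 + d**2 (V(d, P) = d**2 + 21 = 21 + d**2)
j(F) = -10*F
Z(w, J) = -1/3 - 22*w/9 - 10*J/3 (Z(w, J) = -1/3 + (-22*w + (-10*3)*J)/9 = -1/3 + (-22*w - 30*J)/9 = -1/3 + (-30*J - 22*w)/9 = -1/3 + (-22*w/9 - 10*J/3) = -1/3 - 22*w/9 - 10*J/3)
1/(V(-31, -13) + Z(24, 29)) = 1/((21 + (-31)**2) + (-1/3 - 22/9*24 - 10/3*29)) = 1/((21 + 961) + (-1/3 - 176/3 - 290/3)) = 1/(982 - 467/3) = 1/(2479/3) = 3/2479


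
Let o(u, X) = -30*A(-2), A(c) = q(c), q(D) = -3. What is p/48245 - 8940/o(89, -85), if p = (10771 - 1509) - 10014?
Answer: -14379266/144735 ≈ -99.349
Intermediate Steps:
p = -752 (p = 9262 - 10014 = -752)
A(c) = -3
o(u, X) = 90 (o(u, X) = -30*(-3) = 90)
p/48245 - 8940/o(89, -85) = -752/48245 - 8940/90 = -752*1/48245 - 8940*1/90 = -752/48245 - 298/3 = -14379266/144735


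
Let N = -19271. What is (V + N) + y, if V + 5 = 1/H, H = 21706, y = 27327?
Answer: 174755007/21706 ≈ 8051.0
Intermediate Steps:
V = -108529/21706 (V = -5 + 1/21706 = -108529/21706 ≈ -5.0000)
(V + N) + y = (-108529/21706 - 19271) + 27327 = -418404855/21706 + 27327 = 174755007/21706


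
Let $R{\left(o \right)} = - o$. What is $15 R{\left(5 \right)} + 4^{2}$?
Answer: $-59$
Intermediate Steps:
$15 R{\left(5 \right)} + 4^{2} = 15 \left(\left(-1\right) 5\right) + 4^{2} = 15 \left(-5\right) + 16 = -75 + 16 = -59$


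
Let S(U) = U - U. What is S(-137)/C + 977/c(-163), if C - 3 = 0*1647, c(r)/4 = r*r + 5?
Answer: 977/106296 ≈ 0.0091913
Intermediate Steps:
c(r) = 20 + 4*r² (c(r) = 4*(r*r + 5) = 4*(r² + 5) = 4*(5 + r²) = 20 + 4*r²)
S(U) = 0
C = 3 (C = 3 + 0*1647 = 3 + 0 = 3)
S(-137)/C + 977/c(-163) = 0/3 + 977/(20 + 4*(-163)²) = 0*(⅓) + 977/(20 + 4*26569) = 0 + 977/(20 + 106276) = 0 + 977/106296 = 977/106296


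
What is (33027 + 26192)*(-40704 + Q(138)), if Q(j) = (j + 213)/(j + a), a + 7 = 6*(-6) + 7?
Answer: -81948377361/34 ≈ -2.4102e+9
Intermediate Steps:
a = -36 (a = -7 + (6*(-6) + 7) = -7 + (-36 + 7) = -7 - 29 = -36)
Q(j) = (213 + j)/(-36 + j) (Q(j) = (j + 213)/(j - 36) = (213 + j)/(-36 + j))
(33027 + 26192)*(-40704 + Q(138)) = (33027 + 26192)*(-40704 + (213 + 138)/(-36 + 138)) = 59219*(-40704 + 351/102) = 59219*(-40704 + (1/102)*351) = 59219*(-40704 + 117/34) = 59219*(-1383819/34) = -81948377361/34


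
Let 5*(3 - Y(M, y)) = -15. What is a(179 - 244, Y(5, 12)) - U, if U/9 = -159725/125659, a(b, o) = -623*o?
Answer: -468275817/125659 ≈ -3726.6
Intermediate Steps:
Y(M, y) = 6 (Y(M, y) = 3 - ⅕*(-15) = 3 + 3 = 6)
U = -1437525/125659 (U = 9*(-159725/125659) = -1437525/125659 ≈ -11.440)
a(179 - 244, Y(5, 12)) - U = -623*6 - 1*(-1437525/125659) = -3738 + 1437525/125659 = -468275817/125659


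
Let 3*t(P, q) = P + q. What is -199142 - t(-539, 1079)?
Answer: -199322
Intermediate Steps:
t(P, q) = P/3 + q/3 (t(P, q) = (P + q)/3 = P/3 + q/3)
-199142 - t(-539, 1079) = -199142 - ((1/3)*(-539) + (1/3)*1079) = -199142 - (-539/3 + 1079/3) = -199142 - 1*180 = -199142 - 180 = -199322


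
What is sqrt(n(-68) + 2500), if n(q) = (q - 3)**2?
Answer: sqrt(7541) ≈ 86.839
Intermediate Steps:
n(q) = (-3 + q)**2
sqrt(n(-68) + 2500) = sqrt((-3 - 68)**2 + 2500) = sqrt((-71)**2 + 2500) = sqrt(5041 + 2500) = sqrt(7541)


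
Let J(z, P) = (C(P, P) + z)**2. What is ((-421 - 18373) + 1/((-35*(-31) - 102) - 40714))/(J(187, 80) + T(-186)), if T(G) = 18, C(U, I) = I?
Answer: -746704415/2833098417 ≈ -0.26356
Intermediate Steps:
J(z, P) = (P + z)**2
((-421 - 18373) + 1/((-35*(-31) - 102) - 40714))/(J(187, 80) + T(-186)) = ((-421 - 18373) + 1/((-35*(-31) - 102) - 40714))/((80 + 187)**2 + 18) = (-18794 + 1/((1085 - 102) - 40714))/(267**2 + 18) = (-18794 + 1/(983 - 40714))/(71289 + 18) = (-18794 + 1/(-39731))/71307 = (-18794 - 1/39731)*(1/71307) = -746704415/39731*1/71307 = -746704415/2833098417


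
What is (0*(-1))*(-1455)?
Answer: 0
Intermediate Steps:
(0*(-1))*(-1455) = 0*(-1455) = 0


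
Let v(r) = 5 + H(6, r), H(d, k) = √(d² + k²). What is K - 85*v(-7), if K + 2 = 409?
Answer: -18 - 85*√85 ≈ -801.66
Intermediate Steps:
K = 407 (K = -2 + 409 = 407)
v(r) = 5 + √(36 + r²) (v(r) = 5 + √(6² + r²) = 5 + √(36 + r²))
K - 85*v(-7) = 407 - 85*(5 + √(36 + (-7)²)) = 407 - 85*(5 + √(36 + 49)) = 407 - 85*(5 + √85) = 407 + (-425 - 85*√85) = -18 - 85*√85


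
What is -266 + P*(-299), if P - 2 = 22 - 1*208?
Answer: 54750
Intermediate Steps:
P = -184 (P = 2 + (22 - 1*208) = 2 + (22 - 208) = 2 - 186 = -184)
-266 + P*(-299) = -266 - 184*(-299) = -266 + 55016 = 54750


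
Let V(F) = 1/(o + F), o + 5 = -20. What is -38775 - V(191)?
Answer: -6436651/166 ≈ -38775.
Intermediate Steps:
o = -25 (o = -5 - 20 = -25)
V(F) = 1/(-25 + F)
-38775 - V(191) = -38775 - 1/(-25 + 191) = -38775 - 1/166 = -6436651/166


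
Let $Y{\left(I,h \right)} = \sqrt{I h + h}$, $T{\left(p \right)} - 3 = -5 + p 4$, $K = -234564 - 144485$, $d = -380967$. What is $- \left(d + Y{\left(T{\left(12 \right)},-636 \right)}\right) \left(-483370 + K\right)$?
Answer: $-328553179173 + 1724838 i \sqrt{7473} \approx -3.2855 \cdot 10^{11} + 1.4911 \cdot 10^{8} i$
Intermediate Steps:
$K = -379049$ ($K = -234564 - 144485 = -379049$)
$T{\left(p \right)} = -2 + 4 p$ ($T{\left(p \right)} = 3 + \left(-5 + p 4\right) = 3 + \left(-5 + 4 p\right) = -2 + 4 p$)
$Y{\left(I,h \right)} = \sqrt{h + I h}$
$- \left(d + Y{\left(T{\left(12 \right)},-636 \right)}\right) \left(-483370 + K\right) = - \left(-380967 + \sqrt{- 636 \left(1 + \left(-2 + 4 \cdot 12\right)\right)}\right) \left(-483370 - 379049\right) = - \left(-380967 + \sqrt{- 636 \left(1 + \left(-2 + 48\right)\right)}\right) \left(-862419\right) = - \left(-380967 + \sqrt{- 636 \left(1 + 46\right)}\right) \left(-862419\right) = - \left(-380967 + \sqrt{\left(-636\right) 47}\right) \left(-862419\right) = - \left(-380967 + \sqrt{-29892}\right) \left(-862419\right) = - \left(-380967 + 2 i \sqrt{7473}\right) \left(-862419\right) = - (328553179173 - 1724838 i \sqrt{7473}) = -328553179173 + 1724838 i \sqrt{7473}$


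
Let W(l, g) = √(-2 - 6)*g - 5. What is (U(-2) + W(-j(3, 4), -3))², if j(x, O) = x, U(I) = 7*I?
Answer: 289 + 228*I*√2 ≈ 289.0 + 322.44*I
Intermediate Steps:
W(l, g) = -5 + 2*I*g*√2 (W(l, g) = √(-8)*g - 5 = (2*I*√2)*g - 5 = 2*I*g*√2 - 5 = -5 + 2*I*g*√2)
(U(-2) + W(-j(3, 4), -3))² = (7*(-2) + (-5 + 2*I*(-3)*√2))² = (-14 + (-5 - 6*I*√2))² = (-19 - 6*I*√2)²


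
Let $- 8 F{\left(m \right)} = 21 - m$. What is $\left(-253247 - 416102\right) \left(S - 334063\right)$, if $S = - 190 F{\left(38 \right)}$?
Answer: $\frac{895499938583}{4} \approx 2.2387 \cdot 10^{11}$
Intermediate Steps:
$F{\left(m \right)} = - \frac{21}{8} + \frac{m}{8}$ ($F{\left(m \right)} = - \frac{21 - m}{8} = - \frac{21}{8} + \frac{m}{8}$)
$S = - \frac{1615}{4}$ ($S = - 190 \left(- \frac{21}{8} + \frac{1}{8} \cdot 38\right) = - 190 \left(- \frac{21}{8} + \frac{19}{4}\right) = \left(-190\right) \frac{17}{8} = - \frac{1615}{4} \approx -403.75$)
$\left(-253247 - 416102\right) \left(S - 334063\right) = \left(-253247 - 416102\right) \left(- \frac{1615}{4} - 334063\right) = \left(-669349\right) \left(- \frac{1337867}{4}\right) = \frac{895499938583}{4}$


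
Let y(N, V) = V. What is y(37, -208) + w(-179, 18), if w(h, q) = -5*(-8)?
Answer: -168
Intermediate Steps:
w(h, q) = 40
y(37, -208) + w(-179, 18) = -208 + 40 = -168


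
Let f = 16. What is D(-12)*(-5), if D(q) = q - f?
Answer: 140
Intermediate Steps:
D(q) = -16 + q (D(q) = q - 1*16 = q - 16 = -16 + q)
D(-12)*(-5) = (-16 - 12)*(-5) = -28*(-5) = 140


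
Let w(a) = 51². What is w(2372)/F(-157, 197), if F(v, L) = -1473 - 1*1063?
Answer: -2601/2536 ≈ -1.0256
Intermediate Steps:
F(v, L) = -2536 (F(v, L) = -1473 - 1063 = -2536)
w(a) = 2601
w(2372)/F(-157, 197) = 2601/(-2536) = 2601*(-1/2536) = -2601/2536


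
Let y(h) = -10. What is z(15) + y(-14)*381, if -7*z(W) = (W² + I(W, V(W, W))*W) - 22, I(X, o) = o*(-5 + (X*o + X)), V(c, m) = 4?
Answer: -4439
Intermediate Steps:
I(X, o) = o*(-5 + X + X*o) (I(X, o) = o*(-5 + (X + X*o)) = o*(-5 + X + X*o))
z(W) = 22/7 - W²/7 - W*(-20 + 20*W)/7 (z(W) = -((W² + (4*(-5 + W + W*4))*W) - 22)/7 = -((W² + (4*(-5 + W + 4*W))*W) - 22)/7 = -((W² + (4*(-5 + 5*W))*W) - 22)/7 = -((W² + (-20 + 20*W)*W) - 22)/7 = -((W² + W*(-20 + 20*W)) - 22)/7 = -(-22 + W² + W*(-20 + 20*W))/7 = 22/7 - W²/7 - W*(-20 + 20*W)/7)
z(15) + y(-14)*381 = (22/7 - 3*15² + (20/7)*15) - 10*381 = (22/7 - 3*225 + 300/7) - 3810 = (22/7 - 675 + 300/7) - 3810 = -629 - 3810 = -4439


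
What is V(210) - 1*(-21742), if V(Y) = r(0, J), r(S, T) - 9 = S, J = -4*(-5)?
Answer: 21751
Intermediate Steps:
J = 20
r(S, T) = 9 + S
V(Y) = 9 (V(Y) = 9 + 0 = 9)
V(210) - 1*(-21742) = 9 - 1*(-21742) = 9 + 21742 = 21751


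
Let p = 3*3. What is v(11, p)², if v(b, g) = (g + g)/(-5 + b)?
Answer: 9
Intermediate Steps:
p = 9
v(b, g) = 2*g/(-5 + b) (v(b, g) = (2*g)/(-5 + b) = 2*g/(-5 + b))
v(11, p)² = (2*9/(-5 + 11))² = (2*9/6)² = (2*9*(⅙))² = 3² = 9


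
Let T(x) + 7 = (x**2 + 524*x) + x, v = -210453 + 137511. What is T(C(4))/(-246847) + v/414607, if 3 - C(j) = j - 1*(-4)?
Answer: -16924633425/102344494129 ≈ -0.16537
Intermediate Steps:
v = -72942
C(j) = -1 - j (C(j) = 3 - (j - 1*(-4)) = 3 - (j + 4) = 3 - (4 + j) = 3 + (-4 - j) = -1 - j)
T(x) = -7 + x**2 + 525*x (T(x) = -7 + ((x**2 + 524*x) + x) = -7 + (x**2 + 525*x) = -7 + x**2 + 525*x)
T(C(4))/(-246847) + v/414607 = (-7 + (-1 - 1*4)**2 + 525*(-1 - 1*4))/(-246847) - 72942/414607 = (-7 + (-1 - 4)**2 + 525*(-1 - 4))*(-1/246847) - 72942*1/414607 = (-7 + (-5)**2 + 525*(-5))*(-1/246847) - 72942/414607 = (-7 + 25 - 2625)*(-1/246847) - 72942/414607 = -2607*(-1/246847) - 72942/414607 = 2607/246847 - 72942/414607 = -16924633425/102344494129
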